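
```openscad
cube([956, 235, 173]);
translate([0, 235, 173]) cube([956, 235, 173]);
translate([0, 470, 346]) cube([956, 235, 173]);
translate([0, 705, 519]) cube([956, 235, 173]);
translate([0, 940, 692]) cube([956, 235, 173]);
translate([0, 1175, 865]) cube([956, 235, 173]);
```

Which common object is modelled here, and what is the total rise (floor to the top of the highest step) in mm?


A staircase. The total rise is 1038 mm.

6 identical blocks, each offset up and back from the previous — a staircase. Each step is 173 mm tall and there are 6 of them, so the total rise is 6 × 173 = 1038 mm.


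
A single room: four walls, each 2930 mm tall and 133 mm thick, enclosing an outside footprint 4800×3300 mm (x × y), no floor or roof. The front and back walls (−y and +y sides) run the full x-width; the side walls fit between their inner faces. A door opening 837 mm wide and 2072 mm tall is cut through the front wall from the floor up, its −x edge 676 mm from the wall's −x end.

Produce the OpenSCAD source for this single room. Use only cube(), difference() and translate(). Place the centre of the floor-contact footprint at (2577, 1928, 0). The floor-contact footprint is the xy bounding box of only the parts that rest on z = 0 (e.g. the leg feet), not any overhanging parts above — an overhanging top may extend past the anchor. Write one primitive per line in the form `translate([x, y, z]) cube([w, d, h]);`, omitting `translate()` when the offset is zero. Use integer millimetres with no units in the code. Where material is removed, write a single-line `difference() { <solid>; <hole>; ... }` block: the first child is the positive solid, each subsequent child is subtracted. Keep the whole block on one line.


difference() { translate([177, 278, 0]) cube([4800, 133, 2930]); translate([853, 278, 0]) cube([837, 133, 2072]); }
translate([177, 3445, 0]) cube([4800, 133, 2930]);
translate([177, 411, 0]) cube([133, 3034, 2930]);
translate([4844, 411, 0]) cube([133, 3034, 2930]);


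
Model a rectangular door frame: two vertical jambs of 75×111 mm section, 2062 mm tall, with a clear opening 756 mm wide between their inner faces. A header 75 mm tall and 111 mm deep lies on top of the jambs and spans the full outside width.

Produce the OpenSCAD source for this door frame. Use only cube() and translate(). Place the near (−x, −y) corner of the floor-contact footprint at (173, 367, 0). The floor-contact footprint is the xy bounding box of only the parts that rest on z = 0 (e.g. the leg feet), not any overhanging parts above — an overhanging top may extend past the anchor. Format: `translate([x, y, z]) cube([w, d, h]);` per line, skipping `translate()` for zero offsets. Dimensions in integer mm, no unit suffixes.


translate([173, 367, 0]) cube([75, 111, 2062]);
translate([1004, 367, 0]) cube([75, 111, 2062]);
translate([173, 367, 2062]) cube([906, 111, 75]);


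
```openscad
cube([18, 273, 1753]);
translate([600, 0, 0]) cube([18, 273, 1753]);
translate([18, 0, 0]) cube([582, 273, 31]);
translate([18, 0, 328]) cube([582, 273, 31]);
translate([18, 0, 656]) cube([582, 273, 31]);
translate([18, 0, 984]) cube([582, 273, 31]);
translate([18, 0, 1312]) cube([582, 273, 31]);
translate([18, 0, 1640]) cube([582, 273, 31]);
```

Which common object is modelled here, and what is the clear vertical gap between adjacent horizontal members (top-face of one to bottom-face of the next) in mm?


A bookshelf. The clear shelf gap is 297 mm.

Two tall side panels with 6 horizontal boards between them — a bookshelf. The first two shelf undersides are at z = 0 and z = 328; with shelf thickness 31, the clear gap is 328 − 0 − 31 = 297 mm.


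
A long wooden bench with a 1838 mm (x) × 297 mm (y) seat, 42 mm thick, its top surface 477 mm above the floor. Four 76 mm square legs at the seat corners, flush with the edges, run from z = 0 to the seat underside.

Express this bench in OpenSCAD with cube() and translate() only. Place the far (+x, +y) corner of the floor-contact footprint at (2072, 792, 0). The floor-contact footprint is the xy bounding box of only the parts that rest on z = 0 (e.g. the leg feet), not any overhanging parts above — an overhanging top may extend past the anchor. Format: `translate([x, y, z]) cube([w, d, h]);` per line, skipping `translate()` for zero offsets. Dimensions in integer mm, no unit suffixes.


// leg_h = 477 − 42 = 435
translate([234, 495, 435]) cube([1838, 297, 42]);
translate([234, 495, 0]) cube([76, 76, 435]);
translate([234, 716, 0]) cube([76, 76, 435]);
translate([1996, 495, 0]) cube([76, 76, 435]);
translate([1996, 716, 0]) cube([76, 76, 435]);


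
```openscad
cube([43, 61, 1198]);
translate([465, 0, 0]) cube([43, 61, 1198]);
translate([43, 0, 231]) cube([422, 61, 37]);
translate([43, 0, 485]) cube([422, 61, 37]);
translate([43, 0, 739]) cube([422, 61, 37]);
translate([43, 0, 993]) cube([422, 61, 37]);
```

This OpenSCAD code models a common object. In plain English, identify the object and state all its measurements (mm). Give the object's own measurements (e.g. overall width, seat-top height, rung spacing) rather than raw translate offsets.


A straight ladder. Two 43×61 mm vertical rails, 1198 mm tall, stand 508 mm apart (outside-to-outside) with their front faces coplanar on the −y side. 4 rungs, each 61 mm deep and 37 mm tall, span between the inner faces of the rails, front faces flush with the rails. The lowest rung's underside is at z = 231 mm and rungs are spaced 254 mm apart (underside to underside).


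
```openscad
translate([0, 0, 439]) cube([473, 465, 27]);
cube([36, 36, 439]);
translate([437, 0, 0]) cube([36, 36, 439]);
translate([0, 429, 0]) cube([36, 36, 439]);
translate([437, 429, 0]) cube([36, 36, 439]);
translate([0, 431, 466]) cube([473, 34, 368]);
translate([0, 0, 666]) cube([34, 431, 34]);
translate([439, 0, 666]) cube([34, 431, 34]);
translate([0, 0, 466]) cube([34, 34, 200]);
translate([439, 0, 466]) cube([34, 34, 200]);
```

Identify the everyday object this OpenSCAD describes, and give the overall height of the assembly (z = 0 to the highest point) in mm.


A chair. The overall height is 834 mm.

A slab on four corner posts with a tall panel at the back — a chair. The seat slab sits at z = 439 with thickness 27, and the 368 mm backrest starts at the seat top, so the overall height is 439 + 27 + 368 = 834 mm.


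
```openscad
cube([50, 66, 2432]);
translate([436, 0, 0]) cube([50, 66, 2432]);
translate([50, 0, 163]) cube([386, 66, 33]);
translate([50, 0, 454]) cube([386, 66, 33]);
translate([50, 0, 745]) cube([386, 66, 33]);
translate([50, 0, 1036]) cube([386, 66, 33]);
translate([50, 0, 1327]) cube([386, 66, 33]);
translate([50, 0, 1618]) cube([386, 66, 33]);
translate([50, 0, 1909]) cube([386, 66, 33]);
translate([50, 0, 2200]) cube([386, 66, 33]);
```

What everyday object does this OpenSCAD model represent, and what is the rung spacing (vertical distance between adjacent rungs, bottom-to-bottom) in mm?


A ladder. The rung spacing is 291 mm.

Two tall 50×66 posts with 8 short bars between them — a ladder. Adjacent rungs sit at z = 163 and z = 454, so the spacing is 454 − 163 = 291 mm.


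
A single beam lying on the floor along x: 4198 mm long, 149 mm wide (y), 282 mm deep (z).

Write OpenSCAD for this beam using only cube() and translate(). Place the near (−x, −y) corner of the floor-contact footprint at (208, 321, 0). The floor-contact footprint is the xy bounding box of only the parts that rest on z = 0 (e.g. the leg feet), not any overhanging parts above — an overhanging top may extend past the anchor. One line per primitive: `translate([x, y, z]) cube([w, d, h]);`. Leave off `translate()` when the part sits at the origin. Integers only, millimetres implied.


translate([208, 321, 0]) cube([4198, 149, 282]);


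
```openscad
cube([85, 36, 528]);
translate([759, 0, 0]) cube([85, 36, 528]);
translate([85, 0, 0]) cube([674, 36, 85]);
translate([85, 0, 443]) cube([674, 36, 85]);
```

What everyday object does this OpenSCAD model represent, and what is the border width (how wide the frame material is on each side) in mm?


A picture frame. The border width is 85 mm.

Four thin pieces enclosing a rectangular opening — a picture frame. The two full-height stiles are 528 mm tall; the top rail sits at z = 443 and is 85 mm tall, so the border above the opening is 528 − 443 = 85 mm, matching the stile x-width.


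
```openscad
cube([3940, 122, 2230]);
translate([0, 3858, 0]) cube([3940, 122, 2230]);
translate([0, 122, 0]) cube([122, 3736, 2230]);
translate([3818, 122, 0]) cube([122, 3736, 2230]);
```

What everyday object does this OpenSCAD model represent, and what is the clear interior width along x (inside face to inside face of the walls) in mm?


A house (or room) frame. The interior width is 3696 mm.

Four 2230 mm walls enclosing a rectangle with no floor or roof — a room or house frame. Outside width is 3940 mm and wall thickness is 122 mm, so the interior width is 3940 − 2 × 122 = 3696 mm.


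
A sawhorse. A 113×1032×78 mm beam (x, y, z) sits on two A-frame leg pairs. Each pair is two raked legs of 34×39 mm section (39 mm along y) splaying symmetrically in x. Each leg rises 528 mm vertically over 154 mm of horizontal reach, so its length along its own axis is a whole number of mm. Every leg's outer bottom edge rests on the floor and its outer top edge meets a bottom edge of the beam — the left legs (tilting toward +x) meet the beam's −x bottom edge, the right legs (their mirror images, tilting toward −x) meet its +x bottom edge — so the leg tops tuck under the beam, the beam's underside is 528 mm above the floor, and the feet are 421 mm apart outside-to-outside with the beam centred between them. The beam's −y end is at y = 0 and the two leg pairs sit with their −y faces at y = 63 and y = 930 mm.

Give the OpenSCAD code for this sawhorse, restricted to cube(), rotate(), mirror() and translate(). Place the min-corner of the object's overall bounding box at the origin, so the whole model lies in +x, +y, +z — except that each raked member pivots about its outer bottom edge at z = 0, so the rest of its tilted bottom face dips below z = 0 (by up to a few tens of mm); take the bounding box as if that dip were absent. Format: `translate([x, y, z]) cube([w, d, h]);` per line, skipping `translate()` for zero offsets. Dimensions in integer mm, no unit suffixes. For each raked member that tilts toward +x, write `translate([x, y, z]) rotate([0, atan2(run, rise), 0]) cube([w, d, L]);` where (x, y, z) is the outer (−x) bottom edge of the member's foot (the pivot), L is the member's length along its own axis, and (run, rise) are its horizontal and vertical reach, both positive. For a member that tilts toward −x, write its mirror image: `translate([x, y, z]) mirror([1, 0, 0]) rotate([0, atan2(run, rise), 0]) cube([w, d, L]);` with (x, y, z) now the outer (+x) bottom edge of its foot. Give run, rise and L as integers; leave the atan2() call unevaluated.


// leg length = √(154² + 528²) = 550
// right-leg outer foot x = 2·154 + 113 = 421
// beam min-corner = (154, 0, 528)
translate([154, 0, 528]) cube([113, 1032, 78]);
translate([0, 63, 0]) rotate([0, atan2(154, 528), 0]) cube([34, 39, 550]);
translate([421, 63, 0]) mirror([1, 0, 0]) rotate([0, atan2(154, 528), 0]) cube([34, 39, 550]);
translate([0, 930, 0]) rotate([0, atan2(154, 528), 0]) cube([34, 39, 550]);
translate([421, 930, 0]) mirror([1, 0, 0]) rotate([0, atan2(154, 528), 0]) cube([34, 39, 550]);


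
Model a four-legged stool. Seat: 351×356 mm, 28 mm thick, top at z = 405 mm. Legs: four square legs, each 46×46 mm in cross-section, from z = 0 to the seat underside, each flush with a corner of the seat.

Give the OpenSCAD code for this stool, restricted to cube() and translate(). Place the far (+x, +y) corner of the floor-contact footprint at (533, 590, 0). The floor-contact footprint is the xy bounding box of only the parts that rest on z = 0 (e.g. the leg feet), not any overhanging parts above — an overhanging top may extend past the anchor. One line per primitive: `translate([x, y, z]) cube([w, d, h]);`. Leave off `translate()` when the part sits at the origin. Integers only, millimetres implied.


// leg_h = 405 - 28 = 377
translate([182, 234, 377]) cube([351, 356, 28]);
translate([182, 234, 0]) cube([46, 46, 377]);
translate([487, 234, 0]) cube([46, 46, 377]);
translate([182, 544, 0]) cube([46, 46, 377]);
translate([487, 544, 0]) cube([46, 46, 377]);


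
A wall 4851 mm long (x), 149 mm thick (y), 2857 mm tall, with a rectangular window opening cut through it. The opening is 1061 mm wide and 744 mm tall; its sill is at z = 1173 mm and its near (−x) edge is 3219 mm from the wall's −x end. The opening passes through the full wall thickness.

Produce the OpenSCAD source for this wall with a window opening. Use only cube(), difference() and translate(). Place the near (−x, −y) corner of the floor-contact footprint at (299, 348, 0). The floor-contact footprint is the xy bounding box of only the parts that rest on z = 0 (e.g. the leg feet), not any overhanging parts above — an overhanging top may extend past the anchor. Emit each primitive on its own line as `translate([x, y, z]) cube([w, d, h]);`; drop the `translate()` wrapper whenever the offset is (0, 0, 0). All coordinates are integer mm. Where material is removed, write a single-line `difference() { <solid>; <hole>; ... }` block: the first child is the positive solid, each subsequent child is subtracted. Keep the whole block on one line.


difference() { translate([299, 348, 0]) cube([4851, 149, 2857]); translate([3518, 348, 1173]) cube([1061, 149, 744]); }


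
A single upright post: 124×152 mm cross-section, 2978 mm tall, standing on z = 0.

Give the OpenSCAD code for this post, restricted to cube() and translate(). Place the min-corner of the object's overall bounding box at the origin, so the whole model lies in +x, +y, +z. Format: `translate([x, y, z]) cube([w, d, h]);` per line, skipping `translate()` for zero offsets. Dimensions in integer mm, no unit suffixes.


cube([124, 152, 2978]);


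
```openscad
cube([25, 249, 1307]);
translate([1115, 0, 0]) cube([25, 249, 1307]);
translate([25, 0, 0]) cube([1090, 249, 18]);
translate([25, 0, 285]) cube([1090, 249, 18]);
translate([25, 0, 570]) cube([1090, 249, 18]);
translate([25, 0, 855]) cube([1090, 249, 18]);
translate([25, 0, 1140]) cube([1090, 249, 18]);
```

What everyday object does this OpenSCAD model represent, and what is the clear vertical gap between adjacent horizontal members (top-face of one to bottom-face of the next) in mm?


A bookshelf. The clear shelf gap is 267 mm.

Two tall side panels with 5 horizontal boards between them — a bookshelf. The first two shelf undersides are at z = 0 and z = 285; with shelf thickness 18, the clear gap is 285 − 0 − 18 = 267 mm.


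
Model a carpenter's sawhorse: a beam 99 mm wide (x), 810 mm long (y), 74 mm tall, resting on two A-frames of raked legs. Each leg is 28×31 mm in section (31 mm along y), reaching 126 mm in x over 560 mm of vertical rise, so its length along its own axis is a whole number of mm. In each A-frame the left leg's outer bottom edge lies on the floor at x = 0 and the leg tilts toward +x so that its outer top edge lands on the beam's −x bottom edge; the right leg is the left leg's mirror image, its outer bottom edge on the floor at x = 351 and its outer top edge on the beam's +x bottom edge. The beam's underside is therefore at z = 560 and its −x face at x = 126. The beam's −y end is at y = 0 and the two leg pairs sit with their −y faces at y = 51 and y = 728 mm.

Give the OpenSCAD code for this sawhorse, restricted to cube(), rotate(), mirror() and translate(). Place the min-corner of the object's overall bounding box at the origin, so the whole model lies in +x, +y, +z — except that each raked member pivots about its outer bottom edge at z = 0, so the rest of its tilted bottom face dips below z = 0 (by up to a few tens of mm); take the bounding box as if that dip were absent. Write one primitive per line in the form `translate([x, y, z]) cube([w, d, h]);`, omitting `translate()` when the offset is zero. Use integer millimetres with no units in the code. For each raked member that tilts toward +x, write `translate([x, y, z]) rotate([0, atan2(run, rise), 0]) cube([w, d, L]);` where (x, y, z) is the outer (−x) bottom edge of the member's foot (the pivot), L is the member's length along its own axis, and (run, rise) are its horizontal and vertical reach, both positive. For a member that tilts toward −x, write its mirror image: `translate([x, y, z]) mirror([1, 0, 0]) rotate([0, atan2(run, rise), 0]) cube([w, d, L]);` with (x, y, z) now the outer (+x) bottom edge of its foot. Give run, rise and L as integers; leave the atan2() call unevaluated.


translate([126, 0, 560]) cube([99, 810, 74]);
translate([0, 51, 0]) rotate([0, atan2(126, 560), 0]) cube([28, 31, 574]);
translate([351, 51, 0]) mirror([1, 0, 0]) rotate([0, atan2(126, 560), 0]) cube([28, 31, 574]);
translate([0, 728, 0]) rotate([0, atan2(126, 560), 0]) cube([28, 31, 574]);
translate([351, 728, 0]) mirror([1, 0, 0]) rotate([0, atan2(126, 560), 0]) cube([28, 31, 574]);


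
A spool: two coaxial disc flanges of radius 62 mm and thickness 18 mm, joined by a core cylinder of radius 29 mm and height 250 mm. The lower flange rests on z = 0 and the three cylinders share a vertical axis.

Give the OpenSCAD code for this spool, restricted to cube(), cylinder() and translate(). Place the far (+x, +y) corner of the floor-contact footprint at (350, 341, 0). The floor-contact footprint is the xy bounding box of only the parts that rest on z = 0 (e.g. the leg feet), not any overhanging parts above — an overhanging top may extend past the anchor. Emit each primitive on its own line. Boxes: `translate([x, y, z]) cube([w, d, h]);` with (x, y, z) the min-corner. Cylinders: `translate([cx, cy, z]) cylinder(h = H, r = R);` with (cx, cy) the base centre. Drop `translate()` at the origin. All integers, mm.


translate([288, 279, 0]) cylinder(h = 18, r = 62);
translate([288, 279, 18]) cylinder(h = 250, r = 29);
translate([288, 279, 268]) cylinder(h = 18, r = 62);


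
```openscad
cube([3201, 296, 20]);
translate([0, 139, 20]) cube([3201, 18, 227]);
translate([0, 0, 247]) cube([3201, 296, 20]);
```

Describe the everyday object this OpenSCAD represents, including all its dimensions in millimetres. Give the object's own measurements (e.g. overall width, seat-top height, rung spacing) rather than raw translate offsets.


An I-beam lying along x, 3201 mm long. Overall section height 267 mm. Two flanges 296 mm wide (y) and 20 mm thick, one on the floor and one at the top; a web 18 mm thick runs between them, centred on the flange width.


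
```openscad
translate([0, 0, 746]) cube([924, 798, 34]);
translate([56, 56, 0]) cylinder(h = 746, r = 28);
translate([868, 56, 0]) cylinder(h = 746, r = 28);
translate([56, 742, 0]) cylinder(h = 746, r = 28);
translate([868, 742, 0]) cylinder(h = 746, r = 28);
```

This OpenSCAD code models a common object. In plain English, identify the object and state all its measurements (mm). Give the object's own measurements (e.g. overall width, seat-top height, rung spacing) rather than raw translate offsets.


A rectangular dining table. The top is 924×798×34 mm with its upper surface at z = 780 mm. It stands on four round legs of 56 mm diameter, each leg's bounding box inset 28 mm from the nearest pair of top edges, running from the floor to the underside of the top.


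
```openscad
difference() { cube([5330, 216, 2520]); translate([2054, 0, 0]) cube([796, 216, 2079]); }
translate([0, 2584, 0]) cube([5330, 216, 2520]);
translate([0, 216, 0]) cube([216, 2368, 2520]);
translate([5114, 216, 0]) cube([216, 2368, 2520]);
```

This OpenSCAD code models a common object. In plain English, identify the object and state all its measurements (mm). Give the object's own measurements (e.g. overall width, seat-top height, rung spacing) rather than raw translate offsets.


A single room: four walls, each 2520 mm tall and 216 mm thick, enclosing an outside footprint 5330×2800 mm (x × y), no floor or roof. The front and back walls (−y and +y sides) run the full x-width; the side walls fit between their inner faces. A door opening 796 mm wide and 2079 mm tall is cut through the front wall from the floor up, its −x edge 2054 mm from the wall's −x end.


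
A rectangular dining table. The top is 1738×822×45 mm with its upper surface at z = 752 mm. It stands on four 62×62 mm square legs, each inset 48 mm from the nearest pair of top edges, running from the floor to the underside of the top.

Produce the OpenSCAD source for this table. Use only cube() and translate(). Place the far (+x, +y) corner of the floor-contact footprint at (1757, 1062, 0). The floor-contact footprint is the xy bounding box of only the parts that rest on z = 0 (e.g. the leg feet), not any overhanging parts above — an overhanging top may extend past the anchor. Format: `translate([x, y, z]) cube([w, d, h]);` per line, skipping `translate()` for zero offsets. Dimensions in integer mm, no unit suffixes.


translate([67, 288, 707]) cube([1738, 822, 45]);
translate([115, 336, 0]) cube([62, 62, 707]);
translate([1695, 336, 0]) cube([62, 62, 707]);
translate([115, 1000, 0]) cube([62, 62, 707]);
translate([1695, 1000, 0]) cube([62, 62, 707]);


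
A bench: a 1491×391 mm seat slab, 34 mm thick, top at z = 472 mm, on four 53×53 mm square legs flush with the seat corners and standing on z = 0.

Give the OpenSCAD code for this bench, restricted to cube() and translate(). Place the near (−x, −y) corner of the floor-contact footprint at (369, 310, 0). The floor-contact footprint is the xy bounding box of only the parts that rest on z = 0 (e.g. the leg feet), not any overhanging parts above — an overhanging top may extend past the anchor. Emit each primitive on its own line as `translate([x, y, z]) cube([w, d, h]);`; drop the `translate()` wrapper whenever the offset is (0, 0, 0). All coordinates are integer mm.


// leg_h = 472 − 34 = 438
translate([369, 310, 438]) cube([1491, 391, 34]);
translate([369, 310, 0]) cube([53, 53, 438]);
translate([369, 648, 0]) cube([53, 53, 438]);
translate([1807, 310, 0]) cube([53, 53, 438]);
translate([1807, 648, 0]) cube([53, 53, 438]);


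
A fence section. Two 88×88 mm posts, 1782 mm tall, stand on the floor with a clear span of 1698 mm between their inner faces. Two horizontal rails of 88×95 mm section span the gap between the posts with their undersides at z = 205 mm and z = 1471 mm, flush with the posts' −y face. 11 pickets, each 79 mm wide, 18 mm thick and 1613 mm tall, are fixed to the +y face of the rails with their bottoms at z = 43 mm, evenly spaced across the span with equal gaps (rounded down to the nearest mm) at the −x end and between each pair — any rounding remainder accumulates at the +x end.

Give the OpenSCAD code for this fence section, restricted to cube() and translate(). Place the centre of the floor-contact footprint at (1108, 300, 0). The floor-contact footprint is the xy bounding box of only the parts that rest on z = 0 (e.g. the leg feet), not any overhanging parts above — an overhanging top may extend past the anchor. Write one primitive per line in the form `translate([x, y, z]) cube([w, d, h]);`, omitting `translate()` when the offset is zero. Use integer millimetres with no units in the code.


translate([171, 256, 0]) cube([88, 88, 1782]);
translate([1957, 256, 0]) cube([88, 88, 1782]);
translate([259, 256, 205]) cube([1698, 88, 95]);
translate([259, 256, 1471]) cube([1698, 88, 95]);
translate([328, 344, 43]) cube([79, 18, 1613]);
translate([476, 344, 43]) cube([79, 18, 1613]);
translate([624, 344, 43]) cube([79, 18, 1613]);
translate([772, 344, 43]) cube([79, 18, 1613]);
translate([920, 344, 43]) cube([79, 18, 1613]);
translate([1068, 344, 43]) cube([79, 18, 1613]);
translate([1216, 344, 43]) cube([79, 18, 1613]);
translate([1364, 344, 43]) cube([79, 18, 1613]);
translate([1512, 344, 43]) cube([79, 18, 1613]);
translate([1660, 344, 43]) cube([79, 18, 1613]);
translate([1808, 344, 43]) cube([79, 18, 1613]);


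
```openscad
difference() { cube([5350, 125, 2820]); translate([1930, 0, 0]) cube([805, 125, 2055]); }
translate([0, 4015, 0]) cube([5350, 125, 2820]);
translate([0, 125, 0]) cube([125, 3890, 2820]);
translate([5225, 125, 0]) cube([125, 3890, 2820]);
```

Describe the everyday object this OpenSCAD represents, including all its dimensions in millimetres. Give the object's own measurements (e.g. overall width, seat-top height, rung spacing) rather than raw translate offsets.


A single room: four walls, each 2820 mm tall and 125 mm thick, enclosing an outside footprint 5350×4140 mm (x × y), no floor or roof. The front and back walls (−y and +y sides) run the full x-width; the side walls fit between their inner faces. A door opening 805 mm wide and 2055 mm tall is cut through the front wall from the floor up, its −x edge 1930 mm from the wall's −x end.


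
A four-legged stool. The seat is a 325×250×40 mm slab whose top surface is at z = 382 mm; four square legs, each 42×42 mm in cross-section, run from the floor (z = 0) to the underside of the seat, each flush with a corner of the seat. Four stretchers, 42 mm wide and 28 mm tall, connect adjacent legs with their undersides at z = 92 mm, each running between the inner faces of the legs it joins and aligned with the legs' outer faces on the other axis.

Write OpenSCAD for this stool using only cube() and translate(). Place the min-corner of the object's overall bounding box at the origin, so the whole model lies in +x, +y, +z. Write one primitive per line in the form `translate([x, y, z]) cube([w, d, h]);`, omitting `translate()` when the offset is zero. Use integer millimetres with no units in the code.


translate([0, 0, 342]) cube([325, 250, 40]);
cube([42, 42, 342]);
translate([283, 0, 0]) cube([42, 42, 342]);
translate([0, 208, 0]) cube([42, 42, 342]);
translate([283, 208, 0]) cube([42, 42, 342]);
translate([42, 0, 92]) cube([241, 42, 28]);
translate([42, 208, 92]) cube([241, 42, 28]);
translate([0, 42, 92]) cube([42, 166, 28]);
translate([283, 42, 92]) cube([42, 166, 28]);


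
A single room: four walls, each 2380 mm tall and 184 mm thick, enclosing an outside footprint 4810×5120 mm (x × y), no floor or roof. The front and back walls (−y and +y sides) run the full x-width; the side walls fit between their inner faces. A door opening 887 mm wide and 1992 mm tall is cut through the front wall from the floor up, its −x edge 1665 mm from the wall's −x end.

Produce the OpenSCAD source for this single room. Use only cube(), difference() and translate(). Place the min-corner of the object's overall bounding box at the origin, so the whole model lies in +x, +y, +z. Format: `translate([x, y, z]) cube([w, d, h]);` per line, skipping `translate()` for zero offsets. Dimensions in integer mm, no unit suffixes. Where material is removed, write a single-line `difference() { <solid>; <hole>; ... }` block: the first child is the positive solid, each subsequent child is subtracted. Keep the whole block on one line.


difference() { cube([4810, 184, 2380]); translate([1665, 0, 0]) cube([887, 184, 1992]); }
translate([0, 4936, 0]) cube([4810, 184, 2380]);
translate([0, 184, 0]) cube([184, 4752, 2380]);
translate([4626, 184, 0]) cube([184, 4752, 2380]);


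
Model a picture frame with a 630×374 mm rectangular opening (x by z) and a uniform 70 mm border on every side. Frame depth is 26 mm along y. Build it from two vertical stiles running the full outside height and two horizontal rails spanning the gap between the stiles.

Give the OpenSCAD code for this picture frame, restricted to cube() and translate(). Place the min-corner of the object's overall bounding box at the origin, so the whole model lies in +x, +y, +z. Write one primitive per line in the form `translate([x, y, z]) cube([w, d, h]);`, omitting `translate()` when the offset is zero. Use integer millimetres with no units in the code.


cube([70, 26, 514]);
translate([700, 0, 0]) cube([70, 26, 514]);
translate([70, 0, 0]) cube([630, 26, 70]);
translate([70, 0, 444]) cube([630, 26, 70]);


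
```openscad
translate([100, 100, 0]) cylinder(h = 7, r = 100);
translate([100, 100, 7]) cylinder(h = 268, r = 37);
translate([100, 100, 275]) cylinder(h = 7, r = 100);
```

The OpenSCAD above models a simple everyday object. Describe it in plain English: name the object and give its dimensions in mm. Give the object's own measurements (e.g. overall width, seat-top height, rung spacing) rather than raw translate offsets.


A spool: two coaxial disc flanges of radius 100 mm and thickness 7 mm, joined by a core cylinder of radius 37 mm and height 268 mm. The lower flange rests on z = 0 and the three cylinders share a vertical axis.


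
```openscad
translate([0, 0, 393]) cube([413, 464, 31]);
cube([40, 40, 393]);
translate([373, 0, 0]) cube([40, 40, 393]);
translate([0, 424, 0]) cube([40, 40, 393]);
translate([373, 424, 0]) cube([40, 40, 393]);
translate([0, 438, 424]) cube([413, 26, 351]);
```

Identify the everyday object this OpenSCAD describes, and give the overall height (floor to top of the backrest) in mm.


A chair. The overall height is 775 mm.

A slab on four corner posts with a tall panel at the back — a chair. The seat slab sits at z = 393 with thickness 31, and the 351 mm backrest starts at the seat top, so the overall height is 393 + 31 + 351 = 775 mm.


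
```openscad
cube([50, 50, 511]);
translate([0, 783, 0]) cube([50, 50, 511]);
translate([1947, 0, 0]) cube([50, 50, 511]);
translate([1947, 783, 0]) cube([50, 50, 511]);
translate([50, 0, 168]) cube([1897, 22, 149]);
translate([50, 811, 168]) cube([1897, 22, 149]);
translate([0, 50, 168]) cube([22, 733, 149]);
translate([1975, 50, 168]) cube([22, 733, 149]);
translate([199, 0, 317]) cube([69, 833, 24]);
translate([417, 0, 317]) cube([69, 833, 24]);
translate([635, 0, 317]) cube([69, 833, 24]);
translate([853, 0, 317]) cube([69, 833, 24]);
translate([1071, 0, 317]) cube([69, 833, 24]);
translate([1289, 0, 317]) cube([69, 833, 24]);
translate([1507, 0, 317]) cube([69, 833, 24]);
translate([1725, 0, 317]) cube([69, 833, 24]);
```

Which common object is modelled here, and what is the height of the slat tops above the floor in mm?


A bed frame. The slat-top height is 341 mm.

Four posts, four rails, and a row of slats — a bed frame. Slats sit on the rails at z = 168 + 149 = 317; with slat thickness 24, the top is 341 mm.


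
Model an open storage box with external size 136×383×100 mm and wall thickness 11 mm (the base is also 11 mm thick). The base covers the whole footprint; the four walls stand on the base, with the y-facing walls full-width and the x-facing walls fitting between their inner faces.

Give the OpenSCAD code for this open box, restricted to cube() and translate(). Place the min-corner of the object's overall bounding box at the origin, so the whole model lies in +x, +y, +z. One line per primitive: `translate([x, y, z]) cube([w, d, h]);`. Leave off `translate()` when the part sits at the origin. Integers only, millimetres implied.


cube([136, 383, 11]);
translate([0, 0, 11]) cube([136, 11, 89]);
translate([0, 372, 11]) cube([136, 11, 89]);
translate([0, 11, 11]) cube([11, 361, 89]);
translate([125, 11, 11]) cube([11, 361, 89]);


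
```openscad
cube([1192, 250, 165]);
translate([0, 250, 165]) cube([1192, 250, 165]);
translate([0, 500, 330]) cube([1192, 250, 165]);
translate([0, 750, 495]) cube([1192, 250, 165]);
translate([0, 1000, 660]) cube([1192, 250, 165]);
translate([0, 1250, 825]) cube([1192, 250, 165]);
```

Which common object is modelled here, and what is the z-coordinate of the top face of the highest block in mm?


A staircase. The total rise is 990 mm.

6 identical blocks, each offset up and back from the previous — a staircase. Each step is 165 mm tall and there are 6 of them, so the total rise is 6 × 165 = 990 mm.


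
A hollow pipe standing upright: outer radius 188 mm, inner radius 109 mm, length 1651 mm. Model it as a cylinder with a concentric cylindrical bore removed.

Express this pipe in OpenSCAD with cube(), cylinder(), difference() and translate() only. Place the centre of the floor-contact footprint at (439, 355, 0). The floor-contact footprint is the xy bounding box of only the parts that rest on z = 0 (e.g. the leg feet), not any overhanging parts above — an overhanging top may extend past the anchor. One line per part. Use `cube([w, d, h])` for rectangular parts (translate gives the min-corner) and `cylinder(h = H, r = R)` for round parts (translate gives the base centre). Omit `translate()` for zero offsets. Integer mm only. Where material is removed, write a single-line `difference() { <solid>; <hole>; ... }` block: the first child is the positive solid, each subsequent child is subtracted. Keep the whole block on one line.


difference() { translate([439, 355, 0]) cylinder(h = 1651, r = 188); translate([439, 355, 0]) cylinder(h = 1651, r = 109); }


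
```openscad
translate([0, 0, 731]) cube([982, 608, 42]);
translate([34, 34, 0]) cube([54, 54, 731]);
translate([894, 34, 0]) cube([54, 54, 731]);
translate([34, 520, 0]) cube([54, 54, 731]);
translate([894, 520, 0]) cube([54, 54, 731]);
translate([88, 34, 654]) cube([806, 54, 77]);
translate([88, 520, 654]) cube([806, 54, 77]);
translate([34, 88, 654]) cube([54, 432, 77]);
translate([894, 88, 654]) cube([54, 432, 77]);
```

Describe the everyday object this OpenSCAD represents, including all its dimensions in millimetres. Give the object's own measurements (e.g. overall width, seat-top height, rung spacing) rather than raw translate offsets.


A rectangular dining table. The top is 982×608×42 mm with its upper surface at z = 773 mm. It stands on four 54×54 mm square legs, each inset 34 mm from the nearest pair of top edges, running from the floor to the underside of the top. Four apron rails, 54 mm thick and 77 mm tall, run between adjacent legs with their top edges flush with the underside of the top and their outer faces flush with the legs' outer faces.


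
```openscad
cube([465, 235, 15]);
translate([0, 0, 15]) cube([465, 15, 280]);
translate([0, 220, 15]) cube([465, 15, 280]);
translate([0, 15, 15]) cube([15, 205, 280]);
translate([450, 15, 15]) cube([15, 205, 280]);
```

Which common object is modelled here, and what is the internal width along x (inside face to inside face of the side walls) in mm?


An open box. The internal width is 435 mm.

A 465×235 base slab with four walls standing on it — an open box. The base is 465 mm wide and the walls are 15 mm thick, so the internal width is 465 − 2 × 15 = 435 mm.


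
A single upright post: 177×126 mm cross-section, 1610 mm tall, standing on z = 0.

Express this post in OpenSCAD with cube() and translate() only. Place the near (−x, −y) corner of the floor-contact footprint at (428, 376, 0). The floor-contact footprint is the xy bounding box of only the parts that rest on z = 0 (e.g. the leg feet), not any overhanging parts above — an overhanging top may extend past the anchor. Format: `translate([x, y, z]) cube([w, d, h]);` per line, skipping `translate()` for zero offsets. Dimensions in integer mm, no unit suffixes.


translate([428, 376, 0]) cube([177, 126, 1610]);


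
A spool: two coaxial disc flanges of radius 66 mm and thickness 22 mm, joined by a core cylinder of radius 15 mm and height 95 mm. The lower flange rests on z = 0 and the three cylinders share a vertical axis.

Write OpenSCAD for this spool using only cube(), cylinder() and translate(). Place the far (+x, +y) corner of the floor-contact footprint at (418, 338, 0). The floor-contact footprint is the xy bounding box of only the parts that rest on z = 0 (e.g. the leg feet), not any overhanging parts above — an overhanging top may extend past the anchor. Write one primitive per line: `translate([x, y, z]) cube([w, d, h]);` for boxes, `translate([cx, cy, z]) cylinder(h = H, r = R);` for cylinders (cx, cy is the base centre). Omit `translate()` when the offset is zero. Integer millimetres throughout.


translate([352, 272, 0]) cylinder(h = 22, r = 66);
translate([352, 272, 22]) cylinder(h = 95, r = 15);
translate([352, 272, 117]) cylinder(h = 22, r = 66);


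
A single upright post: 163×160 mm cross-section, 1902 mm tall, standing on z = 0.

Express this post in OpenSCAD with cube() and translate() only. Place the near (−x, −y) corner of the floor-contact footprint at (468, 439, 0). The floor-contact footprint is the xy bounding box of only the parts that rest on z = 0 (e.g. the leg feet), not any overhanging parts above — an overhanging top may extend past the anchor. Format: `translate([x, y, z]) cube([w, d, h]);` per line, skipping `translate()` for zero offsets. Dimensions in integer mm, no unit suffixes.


translate([468, 439, 0]) cube([163, 160, 1902]);


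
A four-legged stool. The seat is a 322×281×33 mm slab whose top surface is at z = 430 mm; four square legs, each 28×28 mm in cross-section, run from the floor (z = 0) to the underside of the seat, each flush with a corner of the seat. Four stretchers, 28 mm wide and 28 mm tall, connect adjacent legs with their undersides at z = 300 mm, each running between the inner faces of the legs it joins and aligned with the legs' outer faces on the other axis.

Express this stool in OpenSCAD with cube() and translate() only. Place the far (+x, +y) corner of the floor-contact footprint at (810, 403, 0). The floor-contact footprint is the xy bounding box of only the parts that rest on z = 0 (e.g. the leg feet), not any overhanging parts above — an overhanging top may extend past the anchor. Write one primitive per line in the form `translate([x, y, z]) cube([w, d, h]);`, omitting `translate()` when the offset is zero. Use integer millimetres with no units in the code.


// leg_h = 430 - 33 = 397
// stretcher span = 322 - 2*28 = 266
translate([488, 122, 397]) cube([322, 281, 33]);
translate([488, 122, 0]) cube([28, 28, 397]);
translate([782, 122, 0]) cube([28, 28, 397]);
translate([488, 375, 0]) cube([28, 28, 397]);
translate([782, 375, 0]) cube([28, 28, 397]);
translate([516, 122, 300]) cube([266, 28, 28]);
translate([516, 375, 300]) cube([266, 28, 28]);
translate([488, 150, 300]) cube([28, 225, 28]);
translate([782, 150, 300]) cube([28, 225, 28]);


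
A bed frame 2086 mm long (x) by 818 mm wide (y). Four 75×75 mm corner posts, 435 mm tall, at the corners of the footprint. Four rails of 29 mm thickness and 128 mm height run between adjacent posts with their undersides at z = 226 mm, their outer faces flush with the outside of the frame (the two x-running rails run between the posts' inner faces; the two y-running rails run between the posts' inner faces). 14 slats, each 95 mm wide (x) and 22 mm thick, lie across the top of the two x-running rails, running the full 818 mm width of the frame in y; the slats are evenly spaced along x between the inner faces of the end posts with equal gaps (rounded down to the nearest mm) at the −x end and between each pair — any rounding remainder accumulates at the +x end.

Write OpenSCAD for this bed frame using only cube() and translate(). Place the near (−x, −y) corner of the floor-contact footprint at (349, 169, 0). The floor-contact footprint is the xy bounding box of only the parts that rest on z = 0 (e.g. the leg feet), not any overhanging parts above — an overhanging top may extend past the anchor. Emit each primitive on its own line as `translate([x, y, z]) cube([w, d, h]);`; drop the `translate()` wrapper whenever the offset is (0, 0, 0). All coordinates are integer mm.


// slat z = rail_z + rail_h = 226 + 128 = 354
// slat gap = ⌊(1936 − 14·95) / 15⌋ = 40
translate([349, 169, 0]) cube([75, 75, 435]);
translate([349, 912, 0]) cube([75, 75, 435]);
translate([2360, 169, 0]) cube([75, 75, 435]);
translate([2360, 912, 0]) cube([75, 75, 435]);
translate([424, 169, 226]) cube([1936, 29, 128]);
translate([424, 958, 226]) cube([1936, 29, 128]);
translate([349, 244, 226]) cube([29, 668, 128]);
translate([2406, 244, 226]) cube([29, 668, 128]);
translate([464, 169, 354]) cube([95, 818, 22]);
translate([599, 169, 354]) cube([95, 818, 22]);
translate([734, 169, 354]) cube([95, 818, 22]);
translate([869, 169, 354]) cube([95, 818, 22]);
translate([1004, 169, 354]) cube([95, 818, 22]);
translate([1139, 169, 354]) cube([95, 818, 22]);
translate([1274, 169, 354]) cube([95, 818, 22]);
translate([1409, 169, 354]) cube([95, 818, 22]);
translate([1544, 169, 354]) cube([95, 818, 22]);
translate([1679, 169, 354]) cube([95, 818, 22]);
translate([1814, 169, 354]) cube([95, 818, 22]);
translate([1949, 169, 354]) cube([95, 818, 22]);
translate([2084, 169, 354]) cube([95, 818, 22]);
translate([2219, 169, 354]) cube([95, 818, 22]);
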